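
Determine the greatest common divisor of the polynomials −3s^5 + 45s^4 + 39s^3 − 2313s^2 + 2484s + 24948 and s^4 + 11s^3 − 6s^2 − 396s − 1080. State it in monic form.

s^2 − 36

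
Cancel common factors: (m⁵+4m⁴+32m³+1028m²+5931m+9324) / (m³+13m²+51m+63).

(m³-6m²+71m+444)/(m+3)

By polynomial division,
  m⁵+4m⁴+32m³+1028m²+5931m+9324 = (m²-9m+98)(m³+13m²+51m+63) + (150m²+1500m+3150)
  m³+13m²+51m+63 = ((1/150)m+1/50)(150m²+1500m+3150) + (0)
Last nonzero remainder: 150m²+1500m+3150. Dividing through by 150 gives the monic gcd m²+10m+21.
Cancel m²+10m+21 from numerator and denominator to get the reduced form.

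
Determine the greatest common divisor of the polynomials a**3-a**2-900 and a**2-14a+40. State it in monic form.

Repeated division with remainder:
  a**3-a**2-900 = (a+13)(a**2-14a+40) + (142a-1420)
  a**2-14a+40 = ((1/142)a-2/71)(142a-1420) + (0)
Last nonzero remainder: 142a-1420. Dividing through by 142 gives the monic gcd a-10.

a-10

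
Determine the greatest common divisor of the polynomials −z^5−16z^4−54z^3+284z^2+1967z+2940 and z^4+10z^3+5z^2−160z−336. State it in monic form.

Apply the Euclidean algorithm:
  −z^5−16z^4−54z^3+284z^2+1967z+2940 = (−z−6)(z^4+10z^3+5z^2−160z−336) + (11z^3+154z^2+671z+924)
  z^4+10z^3+5z^2−160z−336 = ((1/11)z−4/11)(11z^3+154z^2+671z+924) + (0)
Last nonzero remainder: 11z^3+154z^2+671z+924. Dividing through by 11 gives the monic gcd z^3+14z^2+61z+84.

z^3+14z^2+61z+84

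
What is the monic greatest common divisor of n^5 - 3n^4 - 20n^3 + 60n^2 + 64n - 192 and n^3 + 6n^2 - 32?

n^2 + 2n - 8

By polynomial division,
  n^5 - 3n^4 - 20n^3 + 60n^2 + 64n - 192 = (n^2 - 9n + 34)(n^3 + 6n^2 - 32) + (-112n^2 - 224n + 896)
  n^3 + 6n^2 - 32 = (-(1/112)n - 1/28)(-112n^2 - 224n + 896) + (0)
Last nonzero remainder: -112n^2 - 224n + 896. Dividing through by -112 gives the monic gcd n^2 + 2n - 8.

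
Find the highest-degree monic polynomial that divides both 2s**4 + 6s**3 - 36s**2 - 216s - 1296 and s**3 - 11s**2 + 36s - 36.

s - 6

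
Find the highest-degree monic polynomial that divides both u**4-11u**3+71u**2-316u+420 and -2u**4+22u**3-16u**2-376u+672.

u**2-8u+12

By polynomial division,
  u**4-11u**3+71u**2-316u+420 = (-1/2)(-2u**4+22u**3-16u**2-376u+672) + (63u**2-504u+756)
  -2u**4+22u**3-16u**2-376u+672 = (-(2/63)u**2+(2/21)u+8/9)(63u**2-504u+756) + (0)
Last nonzero remainder: 63u**2-504u+756. Dividing through by 63 gives the monic gcd u**2-8u+12.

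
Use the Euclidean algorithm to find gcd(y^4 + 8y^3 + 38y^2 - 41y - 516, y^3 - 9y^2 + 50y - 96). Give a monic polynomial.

Apply the Euclidean algorithm:
  y^4 + 8y^3 + 38y^2 - 41y - 516 = (y + 17)(y^3 - 9y^2 + 50y - 96) + (141y^2 - 795y + 1116)
  y^3 - 9y^2 + 50y - 96 = ((1/141)y - 158/6627)(141y^2 - 795y + 1116) + ((51096/2209)y - 153288/2209)
  141y^2 - 795y + 1116 = ((103823/17032)y - 68479/4258)((51096/2209)y - 153288/2209) + (0)
Last nonzero remainder: (51096/2209)y - 153288/2209. Dividing through by 51096/2209 gives the monic gcd y - 3.

y - 3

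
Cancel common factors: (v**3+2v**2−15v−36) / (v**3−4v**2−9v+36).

(v+3)/(v−3)

Apply the Euclidean algorithm:
  v**3+2v**2−15v−36 = (v**3−4v**2−9v+36) + (6v**2−6v−72)
  v**3−4v**2−9v+36 = ((1/6)v−1/2)(6v**2−6v−72) + (0)
Last nonzero remainder: 6v**2−6v−72. Dividing through by 6 gives the monic gcd v**2−v−12.
Cancel v**2−v−12 from numerator and denominator to get the reduced form.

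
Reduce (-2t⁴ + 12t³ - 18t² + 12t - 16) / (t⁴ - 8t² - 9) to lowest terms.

(-2t² + 12t - 16)/(t² - 9)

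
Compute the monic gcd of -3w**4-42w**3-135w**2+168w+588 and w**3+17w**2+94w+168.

w+7

Apply the Euclidean algorithm:
  -3w**4-42w**3-135w**2+168w+588 = (-3w+9)(w**3+17w**2+94w+168) + (-6w**2-174w-924)
  w**3+17w**2+94w+168 = (-(1/6)w+2)(-6w**2-174w-924) + (288w+2016)
  -6w**2-174w-924 = (-(1/48)w-11/24)(288w+2016) + (0)
Last nonzero remainder: 288w+2016. Dividing through by 288 gives the monic gcd w+7.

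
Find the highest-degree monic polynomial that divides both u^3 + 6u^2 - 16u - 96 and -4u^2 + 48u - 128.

u - 4

Apply the Euclidean algorithm:
  u^3 + 6u^2 - 16u - 96 = (-(1/4)u - 9/2)(-4u^2 + 48u - 128) + (168u - 672)
  -4u^2 + 48u - 128 = (-(1/42)u + 4/21)(168u - 672) + (0)
Last nonzero remainder: 168u - 672. Dividing through by 168 gives the monic gcd u - 4.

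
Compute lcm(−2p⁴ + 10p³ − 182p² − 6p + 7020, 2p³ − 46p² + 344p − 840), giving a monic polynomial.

p⁶ − 22p⁵ + 246p⁴ − 1894p³ + 2809p² + 59880p − 245700

By polynomial division,
  −2p⁴ + 10p³ − 182p² − 6p + 7020 = (−p − 18)(2p³ − 46p² + 344p − 840) + (−666p² + 5346p − 8100)
  2p³ − 46p² + 344p − 840 = (−(1/333)p + 554/12321)(−666p² + 5346p − 8100) + ((108560/1369)p − 651360/1369)
  −666p² + 5346p − 8100 = (−(455877/54280)p + 184815/10856)((108560/1369)p − 651360/1369) + (0)
Last nonzero remainder: (108560/1369)p − 651360/1369. Dividing through by 108560/1369 gives the monic gcd p − 6.
Then lcm(f, g) = f·g / gcd(f, g); expanding and making the result monic gives the answer.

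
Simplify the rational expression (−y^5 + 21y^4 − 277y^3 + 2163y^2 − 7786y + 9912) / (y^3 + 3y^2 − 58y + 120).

Apply the Euclidean algorithm:
  −y^5 + 21y^4 − 277y^3 + 2163y^2 − 7786y + 9912 = (−y^2 + 24y − 407)(y^3 + 3y^2 − 58y + 120) + (4896y^2 − 34272y + 58752)
  y^3 + 3y^2 − 58y + 120 = ((1/4896)y + 5/2448)(4896y^2 − 34272y + 58752) + (0)
Last nonzero remainder: 4896y^2 − 34272y + 58752. Dividing through by 4896 gives the monic gcd y^2 − 7y + 12.
Cancel y^2 − 7y + 12 from numerator and denominator to get the reduced form.

(−y^3 + 14y^2 − 167y + 826)/(y + 10)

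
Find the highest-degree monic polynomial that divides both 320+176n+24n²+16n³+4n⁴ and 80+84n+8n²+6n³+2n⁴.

40+2n+2n²+n³

Euclidean algorithm in ℚ[n]:
  4n⁴+16n³+24n²+176n+320 = (2)(2n⁴+6n³+8n²+84n+80) + (4n³+8n²+8n+160)
  2n⁴+6n³+8n²+84n+80 = ((1/2)n+1/2)(4n³+8n²+8n+160) + (0)
Last nonzero remainder: 4n³+8n²+8n+160. Dividing through by 4 gives the monic gcd n³+2n²+2n+40.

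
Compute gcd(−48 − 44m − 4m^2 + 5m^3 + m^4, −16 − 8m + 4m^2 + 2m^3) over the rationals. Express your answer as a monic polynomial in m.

Euclidean algorithm in ℚ[m]:
  m^4 + 5m^3 − 4m^2 − 44m − 48 = ((1/2)m + 3/2)(2m^3 + 4m^2 − 8m − 16) + (−6m^2 − 24m − 24)
  2m^3 + 4m^2 − 8m − 16 = (−(1/3)m + 2/3)(−6m^2 − 24m − 24) + (0)
Last nonzero remainder: −6m^2 − 24m − 24. Dividing through by −6 gives the monic gcd m^2 + 4m + 4.

4 + 4m + m^2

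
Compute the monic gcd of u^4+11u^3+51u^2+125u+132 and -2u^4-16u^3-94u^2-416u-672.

u^2+7u+12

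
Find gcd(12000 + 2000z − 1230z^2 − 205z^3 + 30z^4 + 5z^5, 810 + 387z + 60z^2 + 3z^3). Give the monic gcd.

30 + 11z + z^2

Repeated division with remainder:
  5z^5 + 30z^4 − 205z^3 − 1230z^2 + 2000z + 12000 = ((5/3)z^2 − (70/3)z + 550/3)(3z^3 + 60z^2 + 387z + 810) + (−4550z^2 − 50050z − 136500)
  3z^3 + 60z^2 + 387z + 810 = (−(3/4550)z − 27/4550)(−4550z^2 − 50050z − 136500) + (0)
Last nonzero remainder: −4550z^2 − 50050z − 136500. Dividing through by −4550 gives the monic gcd z^2 + 11z + 30.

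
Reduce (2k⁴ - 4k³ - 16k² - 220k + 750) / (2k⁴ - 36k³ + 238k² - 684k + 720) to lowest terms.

(k² + 6k + 25)/(k² - 10k + 24)

By polynomial division,
  2k⁴ - 4k³ - 16k² - 220k + 750 = (2k⁴ - 36k³ + 238k² - 684k + 720) + (32k³ - 254k² + 464k + 30)
  2k⁴ - 36k³ + 238k² - 684k + 720 = ((1/16)k - 161/256)(32k³ - 254k² + 464k + 30) + ((6305/128)k² - (6305/16)k + 94575/128)
  32k³ - 254k² + 464k + 30 = ((4096/6305)k + 256/6305)((6305/128)k² - (6305/16)k + 94575/128) + (0)
Last nonzero remainder: (6305/128)k² - (6305/16)k + 94575/128. Dividing through by 6305/128 gives the monic gcd k² - 8k + 15.
Cancel k² - 8k + 15 from numerator and denominator to get the reduced form.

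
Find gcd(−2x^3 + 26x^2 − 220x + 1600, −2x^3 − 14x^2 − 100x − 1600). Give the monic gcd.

x^2 − 3x + 80

By polynomial division,
  −2x^3 + 26x^2 − 220x + 1600 = (−2x^3 − 14x^2 − 100x − 1600) + (40x^2 − 120x + 3200)
  −2x^3 − 14x^2 − 100x − 1600 = (−(1/20)x − 1/2)(40x^2 − 120x + 3200) + (0)
Last nonzero remainder: 40x^2 − 120x + 3200. Dividing through by 40 gives the monic gcd x^2 − 3x + 80.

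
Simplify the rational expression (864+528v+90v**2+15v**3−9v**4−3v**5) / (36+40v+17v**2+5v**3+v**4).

(48−3v**2)/(2+v)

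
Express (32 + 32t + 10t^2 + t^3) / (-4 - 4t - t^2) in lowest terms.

Apply the Euclidean algorithm:
  t^3 + 10t^2 + 32t + 32 = (-t - 6)(-t^2 - 4t - 4) + (4t + 8)
  -t^2 - 4t - 4 = (-(1/4)t - 1/2)(4t + 8) + (0)
Last nonzero remainder: 4t + 8. Dividing through by 4 gives the monic gcd t + 2.
Cancel t + 2 from numerator and denominator to get the reduced form.

(-16 - 8t - t^2)/(2 + t)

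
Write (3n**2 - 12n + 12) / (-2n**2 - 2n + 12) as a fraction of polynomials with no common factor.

By polynomial division,
  3n**2 - 12n + 12 = (-3/2)(-2n**2 - 2n + 12) + (-15n + 30)
  -2n**2 - 2n + 12 = ((2/15)n + 2/5)(-15n + 30) + (0)
Last nonzero remainder: -15n + 30. Dividing through by -15 gives the monic gcd n - 2.
Cancel n - 2 from numerator and denominator to get the reduced form.

(-3n + 6)/(2n + 6)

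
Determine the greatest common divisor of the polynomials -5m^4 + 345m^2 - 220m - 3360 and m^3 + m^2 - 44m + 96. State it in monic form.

Repeated division with remainder:
  -5m^4 + 345m^2 - 220m - 3360 = (-5m + 5)(m^3 + m^2 - 44m + 96) + (120m^2 + 480m - 3840)
  m^3 + m^2 - 44m + 96 = ((1/120)m - 1/40)(120m^2 + 480m - 3840) + (0)
Last nonzero remainder: 120m^2 + 480m - 3840. Dividing through by 120 gives the monic gcd m^2 + 4m - 32.

m^2 + 4m - 32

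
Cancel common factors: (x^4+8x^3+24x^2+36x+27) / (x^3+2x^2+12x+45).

(x^3+5x^2+9x+9)/(x^2-x+15)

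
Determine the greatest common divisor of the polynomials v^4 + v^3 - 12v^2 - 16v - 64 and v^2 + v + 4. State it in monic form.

v^2 + v + 4

Euclidean algorithm in ℚ[v]:
  v^4 + v^3 - 12v^2 - 16v - 64 = (v^2 - 16)(v^2 + v + 4) + (0)
The last nonzero remainder v^2 + v + 4 is already monic.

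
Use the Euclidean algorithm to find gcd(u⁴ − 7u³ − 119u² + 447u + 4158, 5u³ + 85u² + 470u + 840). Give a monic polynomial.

Repeated division with remainder:
  u⁴ − 7u³ − 119u² + 447u + 4158 = ((1/5)u − 24/5)(5u³ + 85u² + 470u + 840) + (195u² + 2535u + 8190)
  5u³ + 85u² + 470u + 840 = ((1/39)u + 4/39)(195u² + 2535u + 8190) + (0)
Last nonzero remainder: 195u² + 2535u + 8190. Dividing through by 195 gives the monic gcd u² + 13u + 42.

u² + 13u + 42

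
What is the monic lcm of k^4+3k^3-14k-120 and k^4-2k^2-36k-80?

Apply the Euclidean algorithm:
  k^4+3k^3-14k-120 = (k^4-2k^2-36k-80) + (3k^3+2k^2+22k-40)
  k^4-2k^2-36k-80 = ((1/3)k-2/9)(3k^3+2k^2+22k-40) + (-(80/9)k^2-(160/9)k-800/9)
  3k^3+2k^2+22k-40 = (-(27/80)k+9/20)(-(80/9)k^2-(160/9)k-800/9) + (0)
Last nonzero remainder: -(80/9)k^2-(160/9)k-800/9. Dividing through by -80/9 gives the monic gcd k^2+2k+10.
Then lcm(f, g) = f·g / gcd(f, g); expanding and making the result monic gives the answer.

k^6+k^5-14k^4-38k^3-92k^2+352k+960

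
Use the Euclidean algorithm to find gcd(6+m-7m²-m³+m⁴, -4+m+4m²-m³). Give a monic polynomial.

By polynomial division,
  m⁴-m³-7m²+m+6 = (-m-3)(-m³+4m²+m-4) + (6m²-6)
  -m³+4m²+m-4 = (-(1/6)m+2/3)(6m²-6) + (0)
Last nonzero remainder: 6m²-6. Dividing through by 6 gives the monic gcd m²-1.

-1+m²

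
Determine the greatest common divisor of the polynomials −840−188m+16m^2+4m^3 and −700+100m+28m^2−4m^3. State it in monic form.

Euclidean algorithm in ℚ[m]:
  4m^3+16m^2−188m−840 = (−1)(−4m^3+28m^2+100m−700) + (44m^2−88m−1540)
  −4m^3+28m^2+100m−700 = (−(1/11)m+5/11)(44m^2−88m−1540) + (0)
Last nonzero remainder: 44m^2−88m−1540. Dividing through by 44 gives the monic gcd m^2−2m−35.

−35−2m+m^2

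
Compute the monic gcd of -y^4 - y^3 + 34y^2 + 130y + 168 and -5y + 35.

y - 7

Repeated division with remainder:
  -y^4 - y^3 + 34y^2 + 130y + 168 = ((1/5)y^3 + (8/5)y^2 + (22/5)y + 24/5)(-5y + 35) + (0)
Last nonzero remainder: -5y + 35. Dividing through by -5 gives the monic gcd y - 7.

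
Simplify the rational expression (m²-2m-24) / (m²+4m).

(m-6)/(m)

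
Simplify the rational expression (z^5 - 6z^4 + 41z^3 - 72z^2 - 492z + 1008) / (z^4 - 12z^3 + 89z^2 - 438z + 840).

(z^2 + z - 6)/(z - 5)

Apply the Euclidean algorithm:
  z^5 - 6z^4 + 41z^3 - 72z^2 - 492z + 1008 = (z + 6)(z^4 - 12z^3 + 89z^2 - 438z + 840) + (24z^3 - 168z^2 + 1296z - 4032)
  z^4 - 12z^3 + 89z^2 - 438z + 840 = ((1/24)z - 5/24)(24z^3 - 168z^2 + 1296z - 4032) + (0)
Last nonzero remainder: 24z^3 - 168z^2 + 1296z - 4032. Dividing through by 24 gives the monic gcd z^3 - 7z^2 + 54z - 168.
Cancel z^3 - 7z^2 + 54z - 168 from numerator and denominator to get the reduced form.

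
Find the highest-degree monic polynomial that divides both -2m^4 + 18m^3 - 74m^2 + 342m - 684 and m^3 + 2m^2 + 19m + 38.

m^2 + 19

Apply the Euclidean algorithm:
  -2m^4 + 18m^3 - 74m^2 + 342m - 684 = (-2m + 22)(m^3 + 2m^2 + 19m + 38) + (-80m^2 - 1520)
  m^3 + 2m^2 + 19m + 38 = (-(1/80)m - 1/40)(-80m^2 - 1520) + (0)
Last nonzero remainder: -80m^2 - 1520. Dividing through by -80 gives the monic gcd m^2 + 19.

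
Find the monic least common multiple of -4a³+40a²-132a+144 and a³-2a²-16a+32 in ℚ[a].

Apply the Euclidean algorithm:
  -4a³+40a²-132a+144 = (-4)(a³-2a²-16a+32) + (32a²-196a+272)
  a³-2a²-16a+32 = ((1/32)a+33/256)(32a²-196a+272) + ((49/64)a-49/16)
  32a²-196a+272 = ((2048/49)a-4352/49)((49/64)a-49/16) + (0)
Last nonzero remainder: (49/64)a-49/16. Dividing through by 49/64 gives the monic gcd a-4.
Then lcm(f, g) = f·g / gcd(f, g); expanding and making the result monic gives the answer.

a⁵-8a⁴+5a³+110a²-336a+288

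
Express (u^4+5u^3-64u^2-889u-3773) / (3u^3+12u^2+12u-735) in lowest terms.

(u^2-4u-77)/(3u-15)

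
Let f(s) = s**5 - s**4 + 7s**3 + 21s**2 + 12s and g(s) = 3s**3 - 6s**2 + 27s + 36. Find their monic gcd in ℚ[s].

s**3 - 2s**2 + 9s + 12

By polynomial division,
  s**5 - s**4 + 7s**3 + 21s**2 + 12s = ((1/3)s**2 + (1/3)s)(3s**3 - 6s**2 + 27s + 36) + (0)
Last nonzero remainder: 3s**3 - 6s**2 + 27s + 36. Dividing through by 3 gives the monic gcd s**3 - 2s**2 + 9s + 12.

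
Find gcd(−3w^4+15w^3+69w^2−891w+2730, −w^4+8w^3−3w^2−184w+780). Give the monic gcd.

w^2−7w+26

Repeated division with remainder:
  −3w^4+15w^3+69w^2−891w+2730 = (3)(−w^4+8w^3−3w^2−184w+780) + (−9w^3+78w^2−339w+390)
  −w^4+8w^3−3w^2−184w+780 = ((1/9)w+2/27)(−9w^3+78w^2−339w+390) + ((260/9)w^2−(1820/9)w+6760/9)
  −9w^3+78w^2−339w+390 = (−(81/260)w+27/52)((260/9)w^2−(1820/9)w+6760/9) + (0)
Last nonzero remainder: (260/9)w^2−(1820/9)w+6760/9. Dividing through by 260/9 gives the monic gcd w^2−7w+26.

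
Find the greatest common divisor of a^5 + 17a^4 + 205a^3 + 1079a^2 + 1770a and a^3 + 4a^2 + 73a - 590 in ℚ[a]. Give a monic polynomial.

a^2 + 9a + 118

Repeated division with remainder:
  a^5 + 17a^4 + 205a^3 + 1079a^2 + 1770a = (a^2 + 13a + 80)(a^3 + 4a^2 + 73a - 590) + (400a^2 + 3600a + 47200)
  a^3 + 4a^2 + 73a - 590 = ((1/400)a - 1/80)(400a^2 + 3600a + 47200) + (0)
Last nonzero remainder: 400a^2 + 3600a + 47200. Dividing through by 400 gives the monic gcd a^2 + 9a + 118.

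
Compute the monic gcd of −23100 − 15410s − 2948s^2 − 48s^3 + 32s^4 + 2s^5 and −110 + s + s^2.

−110 + s + s^2

Apply the Euclidean algorithm:
  2s^5 + 32s^4 − 48s^3 − 2948s^2 − 15410s − 23100 = (2s^3 + 30s^2 + 142s + 210)(s^2 + s − 110) + (0)
The last nonzero remainder s^2 + s − 110 is already monic.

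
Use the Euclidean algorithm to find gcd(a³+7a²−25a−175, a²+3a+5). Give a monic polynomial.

1

By polynomial division,
  a³+7a²−25a−175 = (a+4)(a²+3a+5) + (−42a−195)
  a²+3a+5 = (−(1/42)a+23/588)(−42a−195) + (2475/196)
  −42a−195 = (−(2744/825)a−2548/165)(2475/196) + (0)
The last nonzero remainder is the constant 2475/196, so the polynomials are coprime and gcd = 1.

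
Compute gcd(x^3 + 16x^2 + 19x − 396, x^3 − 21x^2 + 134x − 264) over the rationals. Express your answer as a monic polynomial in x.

x − 4

Apply the Euclidean algorithm:
  x^3 + 16x^2 + 19x − 396 = (x^3 − 21x^2 + 134x − 264) + (37x^2 − 115x − 132)
  x^3 − 21x^2 + 134x − 264 = ((1/37)x − 662/1369)(37x^2 − 115x − 132) + ((112200/1369)x − 448800/1369)
  37x^2 − 115x − 132 = ((50653/112200)x + 1369/3400)((112200/1369)x − 448800/1369) + (0)
Last nonzero remainder: (112200/1369)x − 448800/1369. Dividing through by 112200/1369 gives the monic gcd x − 4.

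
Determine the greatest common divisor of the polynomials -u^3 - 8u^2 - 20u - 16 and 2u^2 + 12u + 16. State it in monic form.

u^2 + 6u + 8

By polynomial division,
  -u^3 - 8u^2 - 20u - 16 = (-(1/2)u - 1)(2u^2 + 12u + 16) + (0)
Last nonzero remainder: 2u^2 + 12u + 16. Dividing through by 2 gives the monic gcd u^2 + 6u + 8.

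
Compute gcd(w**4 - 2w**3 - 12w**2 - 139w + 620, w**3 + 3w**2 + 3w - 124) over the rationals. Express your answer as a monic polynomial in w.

w**3 + 3w**2 + 3w - 124

Repeated division with remainder:
  w**4 - 2w**3 - 12w**2 - 139w + 620 = (w - 5)(w**3 + 3w**2 + 3w - 124) + (0)
The last nonzero remainder w**3 + 3w**2 + 3w - 124 is already monic.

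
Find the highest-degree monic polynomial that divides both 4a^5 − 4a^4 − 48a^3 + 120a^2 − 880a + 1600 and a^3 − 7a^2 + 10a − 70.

a^2 + 10

By polynomial division,
  4a^5 − 4a^4 − 48a^3 + 120a^2 − 880a + 1600 = (4a^2 + 24a + 80)(a^3 − 7a^2 + 10a − 70) + (720a^2 + 7200)
  a^3 − 7a^2 + 10a − 70 = ((1/720)a − 7/720)(720a^2 + 7200) + (0)
Last nonzero remainder: 720a^2 + 7200. Dividing through by 720 gives the monic gcd a^2 + 10.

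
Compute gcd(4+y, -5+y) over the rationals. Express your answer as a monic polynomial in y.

Apply the Euclidean algorithm:
  y+4 = (y-5) + (9)
  y-5 = ((1/9)y-5/9)(9) + (0)
The last nonzero remainder is the constant 9, so the polynomials are coprime and gcd = 1.

1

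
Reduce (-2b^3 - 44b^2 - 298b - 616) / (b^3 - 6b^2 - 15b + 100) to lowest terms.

(-2b^2 - 36b - 154)/(b^2 - 10b + 25)

By polynomial division,
  -2b^3 - 44b^2 - 298b - 616 = (-2)(b^3 - 6b^2 - 15b + 100) + (-56b^2 - 328b - 416)
  b^3 - 6b^2 - 15b + 100 = (-(1/56)b + 83/392)(-56b^2 - 328b - 416) + ((2304/49)b + 9216/49)
  -56b^2 - 328b - 416 = (-(343/288)b - 637/288)((2304/49)b + 9216/49) + (0)
Last nonzero remainder: (2304/49)b + 9216/49. Dividing through by 2304/49 gives the monic gcd b + 4.
Cancel b + 4 from numerator and denominator to get the reduced form.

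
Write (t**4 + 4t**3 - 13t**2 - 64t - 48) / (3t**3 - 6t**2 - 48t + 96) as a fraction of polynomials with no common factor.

Repeated division with remainder:
  t**4 + 4t**3 - 13t**2 - 64t - 48 = ((1/3)t + 2)(3t**3 - 6t**2 - 48t + 96) + (15t**2 - 240)
  3t**3 - 6t**2 - 48t + 96 = ((1/5)t - 2/5)(15t**2 - 240) + (0)
Last nonzero remainder: 15t**2 - 240. Dividing through by 15 gives the monic gcd t**2 - 16.
Cancel t**2 - 16 from numerator and denominator to get the reduced form.

(t**2 + 4t + 3)/(3t - 6)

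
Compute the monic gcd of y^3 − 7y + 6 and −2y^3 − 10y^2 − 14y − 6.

y + 3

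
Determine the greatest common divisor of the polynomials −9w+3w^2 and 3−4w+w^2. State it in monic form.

−3+w

Euclidean algorithm in ℚ[w]:
  3w^2−9w = (3)(w^2−4w+3) + (3w−9)
  w^2−4w+3 = ((1/3)w−1/3)(3w−9) + (0)
Last nonzero remainder: 3w−9. Dividing through by 3 gives the monic gcd w−3.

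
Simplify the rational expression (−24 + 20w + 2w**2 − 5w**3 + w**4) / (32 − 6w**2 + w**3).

(−12 + 16w − 7w**2 + w**3)/(16 − 8w + w**2)

Apply the Euclidean algorithm:
  w**4 − 5w**3 + 2w**2 + 20w − 24 = (w + 1)(w**3 − 6w**2 + 32) + (8w**2 − 12w − 56)
  w**3 − 6w**2 + 32 = ((1/8)w − 9/16)(8w**2 − 12w − 56) + ((1/4)w + 1/2)
  8w**2 − 12w − 56 = (32w − 112)((1/4)w + 1/2) + (0)
Last nonzero remainder: (1/4)w + 1/2. Dividing through by 1/4 gives the monic gcd w + 2.
Cancel w + 2 from numerator and denominator to get the reduced form.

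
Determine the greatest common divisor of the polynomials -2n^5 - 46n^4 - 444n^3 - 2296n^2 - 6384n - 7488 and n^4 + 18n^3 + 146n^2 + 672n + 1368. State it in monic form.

Euclidean algorithm in ℚ[n]:
  -2n^5 - 46n^4 - 444n^3 - 2296n^2 - 6384n - 7488 = (-2n - 10)(n^4 + 18n^3 + 146n^2 + 672n + 1368) + (28n^3 + 508n^2 + 3072n + 6192)
  n^4 + 18n^3 + 146n^2 + 672n + 1368 = ((1/28)n - 1/196)(28n^3 + 508n^2 + 3072n + 6192) + ((1905/49)n^2 + (22860/49)n + 68580/49)
  28n^3 + 508n^2 + 3072n + 6192 = ((1372/1905)n + 8428/1905)((1905/49)n^2 + (22860/49)n + 68580/49) + (0)
Last nonzero remainder: (1905/49)n^2 + (22860/49)n + 68580/49. Dividing through by 1905/49 gives the monic gcd n^2 + 12n + 36.

n^2 + 12n + 36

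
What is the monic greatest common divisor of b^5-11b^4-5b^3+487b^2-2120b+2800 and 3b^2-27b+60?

b^2-9b+20

By polynomial division,
  b^5-11b^4-5b^3+487b^2-2120b+2800 = ((1/3)b^3-(2/3)b^2-(43/3)b+140/3)(3b^2-27b+60) + (0)
Last nonzero remainder: 3b^2-27b+60. Dividing through by 3 gives the monic gcd b^2-9b+20.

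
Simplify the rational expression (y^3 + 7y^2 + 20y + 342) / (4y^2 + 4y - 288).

(y^2 - 2y + 38)/(4y - 32)

Euclidean algorithm in ℚ[y]:
  y^3 + 7y^2 + 20y + 342 = ((1/4)y + 3/2)(4y^2 + 4y - 288) + (86y + 774)
  4y^2 + 4y - 288 = ((2/43)y - 16/43)(86y + 774) + (0)
Last nonzero remainder: 86y + 774. Dividing through by 86 gives the monic gcd y + 9.
Cancel y + 9 from numerator and denominator to get the reduced form.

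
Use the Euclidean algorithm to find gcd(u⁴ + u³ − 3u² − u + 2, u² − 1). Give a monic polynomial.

Repeated division with remainder:
  u⁴ + u³ − 3u² − u + 2 = (u² + u − 2)(u² − 1) + (0)
The last nonzero remainder u² − 1 is already monic.

u² − 1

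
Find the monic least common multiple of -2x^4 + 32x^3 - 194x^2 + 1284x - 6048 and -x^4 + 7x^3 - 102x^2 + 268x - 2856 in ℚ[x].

Repeated division with remainder:
  -2x^4 + 32x^3 - 194x^2 + 1284x - 6048 = (2)(-x^4 + 7x^3 - 102x^2 + 268x - 2856) + (18x^3 + 10x^2 + 748x - 336)
  -x^4 + 7x^3 - 102x^2 + 268x - 2856 = (-(1/18)x + 34/81)(18x^3 + 10x^2 + 748x - 336) + (-(5236/81)x^2 - (5236/81)x - 73304/27)
  18x^3 + 10x^2 + 748x - 336 = (-(729/2618)x + 162/1309)(-(5236/81)x^2 - (5236/81)x - 73304/27) + (0)
Last nonzero remainder: -(5236/81)x^2 - (5236/81)x - 73304/27. Dividing through by -5236/81 gives the monic gcd x^2 + x + 42.
Then lcm(f, g) = f·g / gcd(f, g); expanding and making the result monic gives the answer.

x^6 - 24x^5 + 293x^4 - 2506x^3 + 14756x^2 - 67848x + 205632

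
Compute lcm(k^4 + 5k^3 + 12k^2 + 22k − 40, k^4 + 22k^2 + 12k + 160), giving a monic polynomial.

By polynomial division,
  k^4 + 5k^3 + 12k^2 + 22k − 40 = (k^4 + 22k^2 + 12k + 160) + (5k^3 − 10k^2 + 10k − 200)
  k^4 + 22k^2 + 12k + 160 = ((1/5)k + 2/5)(5k^3 − 10k^2 + 10k − 200) + (24k^2 + 48k + 240)
  5k^3 − 10k^2 + 10k − 200 = ((5/24)k − 5/6)(24k^2 + 48k + 240) + (0)
Last nonzero remainder: 24k^2 + 48k + 240. Dividing through by 24 gives the monic gcd k^2 + 2k + 10.
Then lcm(f, g) = f·g / gcd(f, g); expanding and making the result monic gives the answer.

k^6 + 3k^5 + 18k^4 + 78k^3 + 108k^2 + 432k − 640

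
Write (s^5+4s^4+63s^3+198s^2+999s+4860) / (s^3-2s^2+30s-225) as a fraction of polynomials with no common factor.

Repeated division with remainder:
  s^5+4s^4+63s^3+198s^2+999s+4860 = (s^2+6s+45)(s^3-2s^2+30s-225) + (333s^2+999s+14985)
  s^3-2s^2+30s-225 = ((1/333)s-5/333)(333s^2+999s+14985) + (0)
Last nonzero remainder: 333s^2+999s+14985. Dividing through by 333 gives the monic gcd s^2+3s+45.
Cancel s^2+3s+45 from numerator and denominator to get the reduced form.

(s^3+s^2+15s+108)/(s-5)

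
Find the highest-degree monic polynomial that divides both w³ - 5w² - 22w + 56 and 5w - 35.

w - 7

Euclidean algorithm in ℚ[w]:
  w³ - 5w² - 22w + 56 = ((1/5)w² + (2/5)w - 8/5)(5w - 35) + (0)
Last nonzero remainder: 5w - 35. Dividing through by 5 gives the monic gcd w - 7.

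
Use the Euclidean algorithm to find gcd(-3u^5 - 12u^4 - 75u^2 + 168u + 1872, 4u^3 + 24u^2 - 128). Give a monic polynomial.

Repeated division with remainder:
  -3u^5 - 12u^4 - 75u^2 + 168u + 1872 = (-(3/4)u^2 + (3/2)u - 9)(4u^3 + 24u^2 - 128) + (45u^2 + 360u + 720)
  4u^3 + 24u^2 - 128 = ((4/45)u - 8/45)(45u^2 + 360u + 720) + (0)
Last nonzero remainder: 45u^2 + 360u + 720. Dividing through by 45 gives the monic gcd u^2 + 8u + 16.

u^2 + 8u + 16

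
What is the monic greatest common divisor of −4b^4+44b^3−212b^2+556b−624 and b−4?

Euclidean algorithm in ℚ[b]:
  −4b^4+44b^3−212b^2+556b−624 = (−4b^3+28b^2−100b+156)(b−4) + (0)
The last nonzero remainder b−4 is already monic.

b−4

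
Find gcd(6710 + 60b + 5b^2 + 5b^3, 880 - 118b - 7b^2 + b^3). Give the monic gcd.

Repeated division with remainder:
  5b^3 + 5b^2 + 60b + 6710 = (5)(b^3 - 7b^2 - 118b + 880) + (40b^2 + 650b + 2310)
  b^3 - 7b^2 - 118b + 880 = ((1/40)b - 93/160)(40b^2 + 650b + 2310) + ((3233/16)b + 35563/16)
  40b^2 + 650b + 2310 = ((640/3233)b + 3360/3233)((3233/16)b + 35563/16) + (0)
Last nonzero remainder: (3233/16)b + 35563/16. Dividing through by 3233/16 gives the monic gcd b + 11.

11 + b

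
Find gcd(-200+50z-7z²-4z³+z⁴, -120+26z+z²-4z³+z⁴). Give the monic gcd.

10-3z+z²

Apply the Euclidean algorithm:
  z⁴-4z³-7z²+50z-200 = (z⁴-4z³+z²+26z-120) + (-8z²+24z-80)
  z⁴-4z³+z²+26z-120 = (-(1/8)z²+(1/8)z+3/2)(-8z²+24z-80) + (0)
Last nonzero remainder: -8z²+24z-80. Dividing through by -8 gives the monic gcd z²-3z+10.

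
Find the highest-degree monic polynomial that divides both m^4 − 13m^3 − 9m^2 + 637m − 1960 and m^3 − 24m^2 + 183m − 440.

m^2 − 13m + 40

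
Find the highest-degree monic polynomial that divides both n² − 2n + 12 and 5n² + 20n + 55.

Euclidean algorithm in ℚ[n]:
  n² − 2n + 12 = (1/5)(5n² + 20n + 55) + (−6n + 1)
  5n² + 20n + 55 = (−(5/6)n − 125/36)(−6n + 1) + (2105/36)
  −6n + 1 = (−(216/2105)n + 36/2105)(2105/36) + (0)
The last nonzero remainder is the constant 2105/36, so the polynomials are coprime and gcd = 1.

1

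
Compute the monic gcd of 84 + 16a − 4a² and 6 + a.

1

Euclidean algorithm in ℚ[a]:
  −4a² + 16a + 84 = (−4a + 40)(a + 6) + (−156)
  a + 6 = (−(1/156)a − 1/26)(−156) + (0)
The last nonzero remainder is the constant −156, so the polynomials are coprime and gcd = 1.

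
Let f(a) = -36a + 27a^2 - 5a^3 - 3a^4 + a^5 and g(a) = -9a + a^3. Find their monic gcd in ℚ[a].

Repeated division with remainder:
  a^5 - 3a^4 - 5a^3 + 27a^2 - 36a = (a^2 - 3a + 4)(a^3 - 9a) + (0)
The last nonzero remainder a^3 - 9a is already monic.

-9a + a^3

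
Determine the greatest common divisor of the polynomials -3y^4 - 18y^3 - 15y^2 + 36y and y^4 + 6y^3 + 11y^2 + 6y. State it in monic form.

y^2 + 3y

By polynomial division,
  -3y^4 - 18y^3 - 15y^2 + 36y = (-3)(y^4 + 6y^3 + 11y^2 + 6y) + (18y^2 + 54y)
  y^4 + 6y^3 + 11y^2 + 6y = ((1/18)y^2 + (1/6)y + 1/9)(18y^2 + 54y) + (0)
Last nonzero remainder: 18y^2 + 54y. Dividing through by 18 gives the monic gcd y^2 + 3y.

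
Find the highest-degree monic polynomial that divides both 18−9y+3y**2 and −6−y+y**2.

1

Repeated division with remainder:
  3y**2−9y+18 = (3)(y**2−y−6) + (−6y+36)
  y**2−y−6 = (−(1/6)y−5/6)(−6y+36) + (24)
  −6y+36 = (−(1/4)y+3/2)(24) + (0)
The last nonzero remainder is the constant 24, so the polynomials are coprime and gcd = 1.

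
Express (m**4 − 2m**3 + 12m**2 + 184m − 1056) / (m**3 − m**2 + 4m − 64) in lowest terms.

Apply the Euclidean algorithm:
  m**4 − 2m**3 + 12m**2 + 184m − 1056 = (m − 1)(m**3 − m**2 + 4m − 64) + (7m**2 + 252m − 1120)
  m**3 − m**2 + 4m − 64 = ((1/7)m − 37/7)(7m**2 + 252m − 1120) + (1496m − 5984)
  7m**2 + 252m − 1120 = ((7/1496)m + 35/187)(1496m − 5984) + (0)
Last nonzero remainder: 1496m − 5984. Dividing through by 1496 gives the monic gcd m − 4.
Cancel m − 4 from numerator and denominator to get the reduced form.

(m**3 + 2m**2 + 20m + 264)/(m**2 + 3m + 16)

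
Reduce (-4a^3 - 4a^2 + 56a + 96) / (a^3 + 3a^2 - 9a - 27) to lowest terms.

(-4a^2 + 8a + 32)/(a^2 - 9)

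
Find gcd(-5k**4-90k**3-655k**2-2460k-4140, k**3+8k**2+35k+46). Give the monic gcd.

k**2+6k+23

Euclidean algorithm in ℚ[k]:
  -5k**4-90k**3-655k**2-2460k-4140 = (-5k-50)(k**3+8k**2+35k+46) + (-80k**2-480k-1840)
  k**3+8k**2+35k+46 = (-(1/80)k-1/40)(-80k**2-480k-1840) + (0)
Last nonzero remainder: -80k**2-480k-1840. Dividing through by -80 gives the monic gcd k**2+6k+23.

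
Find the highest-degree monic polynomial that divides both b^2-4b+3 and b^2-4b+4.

Euclidean algorithm in ℚ[b]:
  b^2-4b+3 = (b^2-4b+4) + (-1)
  b^2-4b+4 = (-b^2+4b-4)(-1) + (0)
The last nonzero remainder is the constant -1, so the polynomials are coprime and gcd = 1.

1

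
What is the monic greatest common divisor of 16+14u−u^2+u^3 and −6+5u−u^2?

Repeated division with remainder:
  u^3−u^2+14u+16 = (−u−4)(−u^2+5u−6) + (28u−8)
  −u^2+5u−6 = (−(1/28)u+33/196)(28u−8) + (−228/49)
  28u−8 = (−(343/57)u+98/57)(−228/49) + (0)
The last nonzero remainder is the constant −228/49, so the polynomials are coprime and gcd = 1.

1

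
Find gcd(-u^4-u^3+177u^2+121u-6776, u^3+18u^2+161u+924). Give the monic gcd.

Apply the Euclidean algorithm:
  -u^4-u^3+177u^2+121u-6776 = (-u+17)(u^3+18u^2+161u+924) + (32u^2-1692u-22484)
  u^3+18u^2+161u+924 = ((1/32)u+567/256)(32u^2-1692u-22484) + ((295113/64)u+3246243/64)
  32u^2-1692u-22484 = ((2048/295113)u-18688/42159)((295113/64)u+3246243/64) + (0)
Last nonzero remainder: (295113/64)u+3246243/64. Dividing through by 295113/64 gives the monic gcd u+11.

u+11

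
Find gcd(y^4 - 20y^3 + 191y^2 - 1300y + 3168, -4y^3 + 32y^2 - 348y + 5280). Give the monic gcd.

y - 11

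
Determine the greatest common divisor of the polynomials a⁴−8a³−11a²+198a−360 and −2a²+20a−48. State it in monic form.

a²−10a+24

Euclidean algorithm in ℚ[a]:
  a⁴−8a³−11a²+198a−360 = (−(1/2)a²−a+15/2)(−2a²+20a−48) + (0)
Last nonzero remainder: −2a²+20a−48. Dividing through by −2 gives the monic gcd a²−10a+24.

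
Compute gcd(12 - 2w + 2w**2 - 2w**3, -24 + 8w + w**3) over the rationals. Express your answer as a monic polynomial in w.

Repeated division with remainder:
  -2w**3 + 2w**2 - 2w + 12 = (-2)(w**3 + 8w - 24) + (2w**2 + 14w - 36)
  w**3 + 8w - 24 = ((1/2)w - 7/2)(2w**2 + 14w - 36) + (75w - 150)
  2w**2 + 14w - 36 = ((2/75)w + 6/25)(75w - 150) + (0)
Last nonzero remainder: 75w - 150. Dividing through by 75 gives the monic gcd w - 2.

-2 + w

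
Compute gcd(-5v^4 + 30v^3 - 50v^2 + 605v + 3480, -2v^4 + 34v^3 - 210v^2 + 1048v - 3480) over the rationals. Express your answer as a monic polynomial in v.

v^2 - v + 29

Apply the Euclidean algorithm:
  -5v^4 + 30v^3 - 50v^2 + 605v + 3480 = (5/2)(-2v^4 + 34v^3 - 210v^2 + 1048v - 3480) + (-55v^3 + 475v^2 - 2015v + 12180)
  -2v^4 + 34v^3 - 210v^2 + 1048v - 3480 = ((2/55)v - 184/605)(-55v^3 + 475v^2 - 2015v + 12180) + ((936/121)v^2 - (936/121)v + 27144/121)
  -55v^3 + 475v^2 - 2015v + 12180 = (-(6655/936)v + 4235/78)((936/121)v^2 - (936/121)v + 27144/121) + (0)
Last nonzero remainder: (936/121)v^2 - (936/121)v + 27144/121. Dividing through by 936/121 gives the monic gcd v^2 - v + 29.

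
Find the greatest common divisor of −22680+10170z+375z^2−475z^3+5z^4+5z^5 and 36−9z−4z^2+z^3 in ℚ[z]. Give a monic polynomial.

Euclidean algorithm in ℚ[z]:
  5z^5+5z^4−475z^3+375z^2+10170z−22680 = (5z^2+25z−330)(z^3−4z^2−9z+36) + (−900z^2+6300z−10800)
  z^3−4z^2−9z+36 = (−(1/900)z−1/300)(−900z^2+6300z−10800) + (0)
Last nonzero remainder: −900z^2+6300z−10800. Dividing through by −900 gives the monic gcd z^2−7z+12.

12−7z+z^2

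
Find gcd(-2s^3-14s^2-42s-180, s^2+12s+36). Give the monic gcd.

By polynomial division,
  -2s^3-14s^2-42s-180 = (-2s+10)(s^2+12s+36) + (-90s-540)
  s^2+12s+36 = (-(1/90)s-1/15)(-90s-540) + (0)
Last nonzero remainder: -90s-540. Dividing through by -90 gives the monic gcd s+6.

s+6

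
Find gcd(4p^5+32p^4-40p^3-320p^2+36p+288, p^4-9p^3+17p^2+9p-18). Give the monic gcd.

p^3-3p^2-p+3

Euclidean algorithm in ℚ[p]:
  4p^5+32p^4-40p^3-320p^2+36p+288 = (4p+68)(p^4-9p^3+17p^2+9p-18) + (504p^3-1512p^2-504p+1512)
  p^4-9p^3+17p^2+9p-18 = ((1/504)p-1/84)(504p^3-1512p^2-504p+1512) + (0)
Last nonzero remainder: 504p^3-1512p^2-504p+1512. Dividing through by 504 gives the monic gcd p^3-3p^2-p+3.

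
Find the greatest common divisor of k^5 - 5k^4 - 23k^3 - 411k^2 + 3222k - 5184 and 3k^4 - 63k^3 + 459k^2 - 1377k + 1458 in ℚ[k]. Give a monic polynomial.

k^3 - 15k^2 + 63k - 81

Repeated division with remainder:
  k^5 - 5k^4 - 23k^3 - 411k^2 + 3222k - 5184 = ((1/3)k + 16/3)(3k^4 - 63k^3 + 459k^2 - 1377k + 1458) + (160k^3 - 2400k^2 + 10080k - 12960)
  3k^4 - 63k^3 + 459k^2 - 1377k + 1458 = ((3/160)k - 9/80)(160k^3 - 2400k^2 + 10080k - 12960) + (0)
Last nonzero remainder: 160k^3 - 2400k^2 + 10080k - 12960. Dividing through by 160 gives the monic gcd k^3 - 15k^2 + 63k - 81.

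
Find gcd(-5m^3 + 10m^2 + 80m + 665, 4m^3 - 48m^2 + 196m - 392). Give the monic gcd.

m - 7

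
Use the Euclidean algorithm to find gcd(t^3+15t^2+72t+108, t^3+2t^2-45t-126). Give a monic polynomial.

t^2+9t+18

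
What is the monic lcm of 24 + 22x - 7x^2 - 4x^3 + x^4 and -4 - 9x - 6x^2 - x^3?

Euclidean algorithm in ℚ[x]:
  x^4 - 4x^3 - 7x^2 + 22x + 24 = (-x + 10)(-x^3 - 6x^2 - 9x - 4) + (44x^2 + 108x + 64)
  -x^3 - 6x^2 - 9x - 4 = (-(1/44)x - 39/484)(44x^2 + 108x + 64) + ((140/121)x + 140/121)
  44x^2 + 108x + 64 = ((1331/35)x + 1936/35)((140/121)x + 140/121) + (0)
Last nonzero remainder: (140/121)x + 140/121. Dividing through by 140/121 gives the monic gcd x + 1.
Then lcm(f, g) = f·g / gcd(f, g); expanding and making the result monic gives the answer.

96 + 208x + 106x^2 - 29x^3 - 23x^4 + x^5 + x^6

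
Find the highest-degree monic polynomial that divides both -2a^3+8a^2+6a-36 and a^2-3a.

a-3

Repeated division with remainder:
  -2a^3+8a^2+6a-36 = (-2a+2)(a^2-3a) + (12a-36)
  a^2-3a = ((1/12)a)(12a-36) + (0)
Last nonzero remainder: 12a-36. Dividing through by 12 gives the monic gcd a-3.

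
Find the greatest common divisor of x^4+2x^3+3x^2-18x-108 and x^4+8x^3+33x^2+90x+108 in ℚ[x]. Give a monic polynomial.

Apply the Euclidean algorithm:
  x^4+2x^3+3x^2-18x-108 = (x^4+8x^3+33x^2+90x+108) + (-6x^3-30x^2-108x-216)
  x^4+8x^3+33x^2+90x+108 = (-(1/6)x-1/2)(-6x^3-30x^2-108x-216) + (0)
Last nonzero remainder: -6x^3-30x^2-108x-216. Dividing through by -6 gives the monic gcd x^3+5x^2+18x+36.

x^3+5x^2+18x+36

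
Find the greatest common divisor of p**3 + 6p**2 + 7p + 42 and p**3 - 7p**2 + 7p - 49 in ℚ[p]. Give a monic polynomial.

p**2 + 7

Repeated division with remainder:
  p**3 + 6p**2 + 7p + 42 = (p**3 - 7p**2 + 7p - 49) + (13p**2 + 91)
  p**3 - 7p**2 + 7p - 49 = ((1/13)p - 7/13)(13p**2 + 91) + (0)
Last nonzero remainder: 13p**2 + 91. Dividing through by 13 gives the monic gcd p**2 + 7.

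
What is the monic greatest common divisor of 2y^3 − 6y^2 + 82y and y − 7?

1

Euclidean algorithm in ℚ[y]:
  2y^3 − 6y^2 + 82y = (2y^2 + 8y + 138)(y − 7) + (966)
  y − 7 = ((1/966)y − 1/138)(966) + (0)
The last nonzero remainder is the constant 966, so the polynomials are coprime and gcd = 1.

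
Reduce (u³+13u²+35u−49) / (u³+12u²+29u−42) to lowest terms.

(u+7)/(u+6)

Repeated division with remainder:
  u³+13u²+35u−49 = (u³+12u²+29u−42) + (u²+6u−7)
  u³+12u²+29u−42 = (u+6)(u²+6u−7) + (0)
The last nonzero remainder u²+6u−7 is already monic.
Cancel u²+6u−7 from numerator and denominator to get the reduced form.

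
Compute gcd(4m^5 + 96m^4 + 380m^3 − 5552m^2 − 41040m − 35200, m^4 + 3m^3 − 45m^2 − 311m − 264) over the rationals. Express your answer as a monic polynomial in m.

Repeated division with remainder:
  4m^5 + 96m^4 + 380m^3 − 5552m^2 − 41040m − 35200 = (4m + 84)(m^4 + 3m^3 − 45m^2 − 311m − 264) + (308m^3 − 528m^2 − 13860m − 13024)
  m^4 + 3m^3 − 45m^2 − 311m − 264 = ((1/308)m + 3/196)(308m^3 − 528m^2 − 13860m − 13024) + ((396/49)m^2 − (396/7)m − 3168/49)
  308m^3 − 528m^2 − 13860m − 13024 = ((343/9)m + 1813/9)((396/49)m^2 − (396/7)m − 3168/49) + (0)
Last nonzero remainder: (396/49)m^2 − (396/7)m − 3168/49. Dividing through by 396/49 gives the monic gcd m^2 − 7m − 8.

m^2 − 7m − 8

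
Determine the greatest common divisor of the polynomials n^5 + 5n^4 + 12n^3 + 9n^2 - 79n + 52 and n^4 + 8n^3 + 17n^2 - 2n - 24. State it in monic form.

Apply the Euclidean algorithm:
  n^5 + 5n^4 + 12n^3 + 9n^2 - 79n + 52 = (n - 3)(n^4 + 8n^3 + 17n^2 - 2n - 24) + (19n^3 + 62n^2 - 61n - 20)
  n^4 + 8n^3 + 17n^2 - 2n - 24 = ((1/19)n + 90/361)(19n^3 + 62n^2 - 61n - 20) + ((1716/361)n^2 + (5148/361)n - 6864/361)
  19n^3 + 62n^2 - 61n - 20 = ((6859/1716)n + 1805/1716)((1716/361)n^2 + (5148/361)n - 6864/361) + (0)
Last nonzero remainder: (1716/361)n^2 + (5148/361)n - 6864/361. Dividing through by 1716/361 gives the monic gcd n^2 + 3n - 4.

n^2 + 3n - 4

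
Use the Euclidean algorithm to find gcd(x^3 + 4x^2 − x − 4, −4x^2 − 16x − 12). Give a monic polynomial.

x + 1

Repeated division with remainder:
  x^3 + 4x^2 − x − 4 = (−(1/4)x)(−4x^2 − 16x − 12) + (−4x − 4)
  −4x^2 − 16x − 12 = (x + 3)(−4x − 4) + (0)
Last nonzero remainder: −4x − 4. Dividing through by −4 gives the monic gcd x + 1.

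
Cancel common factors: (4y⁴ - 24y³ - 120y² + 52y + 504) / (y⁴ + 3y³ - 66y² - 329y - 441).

(4y - 8)/(y + 7)

By polynomial division,
  4y⁴ - 24y³ - 120y² + 52y + 504 = (4)(y⁴ + 3y³ - 66y² - 329y - 441) + (-36y³ + 144y² + 1368y + 2268)
  y⁴ + 3y³ - 66y² - 329y - 441 = (-(1/36)y - 7/36)(-36y³ + 144y² + 1368y + 2268) + (0)
Last nonzero remainder: -36y³ + 144y² + 1368y + 2268. Dividing through by -36 gives the monic gcd y³ - 4y² - 38y - 63.
Cancel y³ - 4y² - 38y - 63 from numerator and denominator to get the reduced form.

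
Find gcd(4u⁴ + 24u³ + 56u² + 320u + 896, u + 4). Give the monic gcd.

u + 4

Repeated division with remainder:
  4u⁴ + 24u³ + 56u² + 320u + 896 = (4u³ + 8u² + 24u + 224)(u + 4) + (0)
The last nonzero remainder u + 4 is already monic.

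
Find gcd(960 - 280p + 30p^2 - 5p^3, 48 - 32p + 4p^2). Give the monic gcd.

1

Euclidean algorithm in ℚ[p]:
  -5p^3 + 30p^2 - 280p + 960 = (-(5/4)p - 5/2)(4p^2 - 32p + 48) + (-300p + 1080)
  4p^2 - 32p + 48 = (-(1/75)p + 22/375)(-300p + 1080) + (-384/25)
  -300p + 1080 = ((625/32)p - 1125/16)(-384/25) + (0)
The last nonzero remainder is the constant -384/25, so the polynomials are coprime and gcd = 1.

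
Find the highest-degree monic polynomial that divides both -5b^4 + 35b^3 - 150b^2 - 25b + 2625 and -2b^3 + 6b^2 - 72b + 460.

b - 5

By polynomial division,
  -5b^4 + 35b^3 - 150b^2 - 25b + 2625 = ((5/2)b - 10)(-2b^3 + 6b^2 - 72b + 460) + (90b^2 - 1895b + 7225)
  -2b^3 + 6b^2 - 72b + 460 = (-(1/45)b - 65/162)(90b^2 - 1895b + 7225) + (-(108829/162)b + 544145/162)
  90b^2 - 1895b + 7225 = (-(14580/108829)b + 234090/108829)(-(108829/162)b + 544145/162) + (0)
Last nonzero remainder: -(108829/162)b + 544145/162. Dividing through by -108829/162 gives the monic gcd b - 5.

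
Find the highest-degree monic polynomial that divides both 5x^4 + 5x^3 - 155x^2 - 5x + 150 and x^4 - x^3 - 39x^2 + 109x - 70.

x^2 - 6x + 5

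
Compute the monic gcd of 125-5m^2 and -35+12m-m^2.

Repeated division with remainder:
  -5m^2+125 = (5)(-m^2+12m-35) + (-60m+300)
  -m^2+12m-35 = ((1/60)m-7/60)(-60m+300) + (0)
Last nonzero remainder: -60m+300. Dividing through by -60 gives the monic gcd m-5.

-5+m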